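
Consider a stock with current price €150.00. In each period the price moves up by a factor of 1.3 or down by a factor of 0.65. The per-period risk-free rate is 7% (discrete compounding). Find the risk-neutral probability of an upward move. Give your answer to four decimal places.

p = 0.6462

Risk-neutral probability p = (1 + 0.07 − 0.65)/(1.3 − 0.65) = 0.4200/0.6500 = 0.6462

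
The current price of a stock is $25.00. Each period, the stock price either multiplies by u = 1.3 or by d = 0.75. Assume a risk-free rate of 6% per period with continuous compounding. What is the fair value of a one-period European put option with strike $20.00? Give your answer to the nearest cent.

$0.51

Risk-neutral probability p = (e^0.06 − 0.75)/(1.3 − 0.75) = 0.3118/0.5500 = 0.5670
Terminal stock prices: S_u = 32.5, S_d = 18.75
Terminal payoffs (K − S): max(-12.5, 0) = 0, max(1.25, 0) = 1.25
Node 0 (S = 25): V_0 = e^(−0.06)·[0.5670·0.0000 + 0.4330·1.2500] = 0.5098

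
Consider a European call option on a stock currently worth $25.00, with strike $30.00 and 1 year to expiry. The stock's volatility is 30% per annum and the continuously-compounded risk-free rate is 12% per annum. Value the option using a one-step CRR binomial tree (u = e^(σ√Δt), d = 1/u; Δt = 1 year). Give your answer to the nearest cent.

CRR parameters: u = e^(σ√Δt) = e^(0.3·√1) = 1.3499, d = 1/u = 0.7408
Per-period rate: rΔt = 0.12·1 = 0.12, so R = e^0.12 = 1.1275
Risk-neutral probability p = (e^0.12 − 0.7408)/(1.3499 − 0.7408) = 0.3867/0.6090 = 0.6349
Terminal stock prices: S_u = 33.75, S_d = 18.52
Terminal payoffs (S − K): max(3.746, 0) = 3.746, max(-11.48, 0) = 0
Node 0 (S = 25): V_0 = e^(−0.12)·[0.6349·3.7465 + 0.3651·0.0000] = 2.1097

$2.11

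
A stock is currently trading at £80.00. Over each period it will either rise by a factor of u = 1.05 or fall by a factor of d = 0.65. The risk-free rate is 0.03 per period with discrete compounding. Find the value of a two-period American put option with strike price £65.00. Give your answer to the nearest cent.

Risk-neutral probability p = (1 + 0.03 − 0.65)/(1.05 − 0.65) = 0.3800/0.4000 = 0.9500
Terminal stock prices: S_uu = 88.2, S_ud = 54.6, S_dd = 33.8
Terminal payoffs (K − S): max(-23.2, 0) = 0, max(10.4, 0) = 10.4, max(31.2, 0) = 31.2
Node u (S = 84): continuation = 1/1.03·[0.9500·0.0000 + 0.0500·10.4000] = 0.5049; exercise value = 0.0000 ≤ continuation, so V_u = 0.5049
Node d (S = 52): continuation = 1/1.03·[0.9500·10.4000 + 0.0500·31.2000] = 11.1068; exercise value = 13.0000 > continuation, so V_d = 13.0000 (exercise)
Node 0 (S = 80): continuation = 1/1.03·[0.9500·0.5049 + 0.0500·13.0000] = 1.0967; exercise value = 0.0000 ≤ continuation, so V_0 = 1.0967

£1.10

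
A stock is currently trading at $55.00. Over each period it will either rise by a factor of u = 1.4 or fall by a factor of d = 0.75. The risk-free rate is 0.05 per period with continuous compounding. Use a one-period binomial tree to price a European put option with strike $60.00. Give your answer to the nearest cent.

Risk-neutral probability p = (e^0.05 − 0.75)/(1.4 − 0.75) = 0.3013/0.6500 = 0.4635
Terminal stock prices: S_u = 77, S_d = 41.25
Terminal payoffs (K − S): max(-17, 0) = 0, max(18.75, 0) = 18.75
Node 0 (S = 55): V_0 = e^(−0.05)·[0.4635·0.0000 + 0.5365·18.7500] = 9.5689

$9.57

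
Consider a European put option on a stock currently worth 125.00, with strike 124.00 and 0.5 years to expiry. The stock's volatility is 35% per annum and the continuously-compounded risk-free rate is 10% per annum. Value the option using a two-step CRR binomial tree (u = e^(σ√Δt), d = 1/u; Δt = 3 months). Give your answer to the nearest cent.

7.60

CRR parameters: u = e^(σ√Δt) = e^(0.35·√0.25) = 1.1912, d = 1/u = 0.8395
Per-period rate: rΔt = 0.1·0.25 = 0.025, so R = e^0.025 = 1.0253
Risk-neutral probability p = (e^0.025 − 0.8395)/(1.1912 − 0.8395) = 0.1859/0.3518 = 0.5283
Terminal stock prices: S_uu = 177.4, S_ud = 125, S_dd = 88.09
Terminal payoffs (K − S): max(-53.38, 0) = 0, max(-1, 0) = 0, max(35.91, 0) = 35.91
Node u (S = 148.9): V_u = e^(−0.025)·[0.5283·0.0000 + 0.4717·0.0000] = 0.0000
Node d (S = 104.9): V_d = e^(−0.025)·[0.5283·0.0000 + 0.4717·35.9140] = 16.5216
Node 0 (S = 125): V_0 = e^(−0.025)·[0.5283·0.0000 + 0.4717·16.5216] = 7.6005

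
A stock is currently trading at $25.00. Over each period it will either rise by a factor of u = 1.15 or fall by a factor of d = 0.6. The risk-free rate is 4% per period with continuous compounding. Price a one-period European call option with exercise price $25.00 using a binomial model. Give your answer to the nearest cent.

Risk-neutral probability p = (e^0.04 − 0.6)/(1.15 − 0.6) = 0.4408/0.5500 = 0.8015
Terminal stock prices: S_u = 28.75, S_d = 15
Terminal payoffs (S − K): max(3.75, 0) = 3.75, max(-10, 0) = 0
Node 0 (S = 25): V_0 = e^(−0.04)·[0.8015·3.7500 + 0.1985·0.0000] = 2.8877

$2.89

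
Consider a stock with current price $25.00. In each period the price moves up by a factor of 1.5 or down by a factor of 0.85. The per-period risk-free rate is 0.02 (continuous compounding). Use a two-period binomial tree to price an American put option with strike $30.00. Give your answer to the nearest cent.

$6.33

Risk-neutral probability p = (e^0.02 − 0.85)/(1.5 − 0.85) = 0.1702/0.6500 = 0.2618
Terminal stock prices: S_uu = 56.25, S_ud = 31.88, S_dd = 18.06
Terminal payoffs (K − S): max(-26.25, 0) = 0, max(-1.875, 0) = 0, max(11.94, 0) = 11.94
Node u (S = 37.5): continuation = e^(−0.02)·[0.2618·0.0000 + 0.7382·0.0000] = 0.0000; exercise value = 0.0000 ≤ continuation, so V_u = 0.0000
Node d (S = 21.25): continuation = e^(−0.02)·[0.2618·0.0000 + 0.7382·11.9375] = 8.6372; exercise value = 8.7500 > continuation, so V_d = 8.7500 (exercise)
Node 0 (S = 25): continuation = e^(−0.02)·[0.2618·0.0000 + 0.7382·8.7500] = 6.3309; exercise value = 5.0000 ≤ continuation, so V_0 = 6.3309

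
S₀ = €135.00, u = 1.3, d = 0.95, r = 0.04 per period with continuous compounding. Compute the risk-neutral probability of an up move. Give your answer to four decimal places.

Risk-neutral probability p = (e^0.04 − 0.95)/(1.3 − 0.95) = 0.0908/0.3500 = 0.2595

p = 0.2595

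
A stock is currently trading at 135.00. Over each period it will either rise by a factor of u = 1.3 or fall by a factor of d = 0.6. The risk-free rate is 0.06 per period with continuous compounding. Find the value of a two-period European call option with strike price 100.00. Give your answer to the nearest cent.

51.59

Risk-neutral probability p = (e^0.06 − 0.6)/(1.3 − 0.6) = 0.4618/0.7000 = 0.6598
Terminal stock prices: S_uu = 228.2, S_ud = 105.3, S_dd = 48.6
Terminal payoffs (S − K): max(128.2, 0) = 128.2, max(5.3, 0) = 5.3, max(-51.4, 0) = 0
Node u (S = 175.5): V_u = e^(−0.06)·[0.6598·128.1500 + 0.3402·5.3000] = 81.3235
Node d (S = 81): V_d = e^(−0.06)·[0.6598·5.3000 + 0.3402·0.0000] = 3.2931
Node 0 (S = 135): V_0 = e^(−0.06)·[0.6598·81.3235 + 0.3402·3.2931] = 51.5851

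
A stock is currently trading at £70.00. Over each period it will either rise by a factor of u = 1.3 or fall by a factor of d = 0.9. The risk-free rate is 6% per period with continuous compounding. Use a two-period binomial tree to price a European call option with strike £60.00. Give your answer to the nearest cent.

£17.82

Risk-neutral probability p = (e^0.06 − 0.9)/(1.3 − 0.9) = 0.1618/0.4000 = 0.4046
Terminal stock prices: S_uu = 118.3, S_ud = 81.9, S_dd = 56.7
Terminal payoffs (S − K): max(58.3, 0) = 58.3, max(21.9, 0) = 21.9, max(-3.3, 0) = 0
Node u (S = 91): V_u = e^(−0.06)·[0.4046·58.3000 + 0.5954·21.9000] = 34.4941
Node d (S = 63): V_d = e^(−0.06)·[0.4046·21.9000 + 0.5954·0.0000] = 8.3446
Node 0 (S = 70): V_0 = e^(−0.06)·[0.4046·34.4941 + 0.5954·8.3446] = 17.8224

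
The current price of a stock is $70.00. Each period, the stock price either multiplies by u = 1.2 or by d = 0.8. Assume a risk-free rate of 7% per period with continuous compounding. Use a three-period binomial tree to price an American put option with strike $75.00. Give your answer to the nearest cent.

Risk-neutral probability p = (e^0.07 − 0.8)/(1.2 − 0.8) = 0.2725/0.4000 = 0.6813
Terminal stock prices: S_uuu = 121, S_uud = 80.64, S_udd = 53.76, S_ddd = 35.84
Terminal payoffs (K − S): max(-45.96, 0) = 0, max(-5.64, 0) = 0, max(21.24, 0) = 21.24, max(39.16, 0) = 39.16
Node uu (S = 100.8): continuation = e^(−0.07)·[0.6813·0.0000 + 0.3187·0.0000] = 0.0000; exercise value = 0.0000 ≤ continuation, so V_uu = 0.0000
Node ud (S = 67.2): continuation = e^(−0.07)·[0.6813·0.0000 + 0.3187·21.2400] = 6.3121; exercise value = 7.8000 > continuation, so V_ud = 7.8000 (exercise)
Node dd (S = 44.8): continuation = e^(−0.07)·[0.6813·21.2400 + 0.3187·39.1600] = 25.1295; exercise value = 30.2000 > continuation, so V_dd = 30.2000 (exercise)
Node u (S = 84): continuation = e^(−0.07)·[0.6813·0.0000 + 0.3187·7.8000] = 2.3180; exercise value = 0.0000 ≤ continuation, so V_u = 2.3180
Node d (S = 56): continuation = e^(−0.07)·[0.6813·7.8000 + 0.3187·30.2000] = 13.9295; exercise value = 19.0000 > continuation, so V_d = 19.0000 (exercise)
Node 0 (S = 70): continuation = e^(−0.07)·[0.6813·2.3180 + 0.3187·19.0000] = 7.1189; exercise value = 5.0000 ≤ continuation, so V_0 = 7.1189

$7.12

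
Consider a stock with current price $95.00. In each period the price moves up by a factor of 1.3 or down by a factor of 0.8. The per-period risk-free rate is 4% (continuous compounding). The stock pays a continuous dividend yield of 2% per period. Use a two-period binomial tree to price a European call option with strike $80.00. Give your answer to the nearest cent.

Per-period risk-free factor R = e^0.04 = 1.0408; dividend-adjusted growth = e^(0.04−0.02) = 1.0202.
Risk-neutral probability p = (1.0202 − 0.8)/(1.3 − 0.8) = 0.2202/0.5000 = 0.4404
Terminal stock prices: S_uu = 160.6, S_ud = 98.8, S_dd = 60.8
Terminal payoffs (S − K): max(80.55, 0) = 80.55, max(18.8, 0) = 18.8, max(-19.2, 0) = 0
Node u (S = 123.5): V_u = e^(−0.04)·[0.4404·80.5500 + 0.5596·18.8000] = 44.1914
Node d (S = 76): V_d = e^(−0.04)·[0.4404·18.8000 + 0.5596·0.0000] = 7.9549
Node 0 (S = 95): V_0 = e^(−0.04)·[0.4404·44.1914 + 0.5596·7.9549] = 22.9759

$22.98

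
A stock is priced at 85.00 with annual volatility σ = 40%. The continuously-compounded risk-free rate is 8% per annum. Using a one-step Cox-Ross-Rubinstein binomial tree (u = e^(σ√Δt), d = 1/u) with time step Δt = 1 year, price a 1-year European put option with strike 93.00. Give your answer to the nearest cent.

CRR parameters: u = e^(σ√Δt) = e^(0.4·√1) = 1.4918, d = 1/u = 0.6703
Per-period rate: rΔt = 0.08·1 = 0.08, so R = e^0.08 = 1.0833
Risk-neutral probability p = (e^0.08 − 0.6703)/(1.4918 − 0.6703) = 0.4130/0.8215 = 0.5027
Terminal stock prices: S_u = 126.8, S_d = 56.98
Terminal payoffs (K − S): max(-33.81, 0) = 0, max(36.02, 0) = 36.02
Node 0 (S = 85): V_0 = e^(−0.08)·[0.5027·0.0000 + 0.4973·36.0228] = 16.5370

16.54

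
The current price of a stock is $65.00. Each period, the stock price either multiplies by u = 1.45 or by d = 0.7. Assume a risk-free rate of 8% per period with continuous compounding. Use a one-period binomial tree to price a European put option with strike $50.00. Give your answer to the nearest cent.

Risk-neutral probability p = (e^0.08 − 0.7)/(1.45 − 0.7) = 0.3833/0.7500 = 0.5110
Terminal stock prices: S_u = 94.25, S_d = 45.5
Terminal payoffs (K − S): max(-44.25, 0) = 0, max(4.5, 0) = 4.5
Node 0 (S = 65): V_0 = e^(−0.08)·[0.5110·0.0000 + 0.4890·4.5000] = 2.0311

$2.03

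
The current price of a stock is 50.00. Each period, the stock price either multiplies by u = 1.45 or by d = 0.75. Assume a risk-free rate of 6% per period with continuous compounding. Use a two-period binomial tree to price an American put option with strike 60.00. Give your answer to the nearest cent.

Risk-neutral probability p = (e^0.06 − 0.75)/(1.45 − 0.75) = 0.3118/0.7000 = 0.4455
Terminal stock prices: S_uu = 105.1, S_ud = 54.38, S_dd = 28.12
Terminal payoffs (K − S): max(-45.12, 0) = 0, max(5.625, 0) = 5.625, max(31.88, 0) = 31.88
Node u (S = 72.5): continuation = e^(−0.06)·[0.4455·0.0000 + 0.5545·5.6250] = 2.9375; exercise value = 0.0000 ≤ continuation, so V_u = 2.9375
Node d (S = 37.5): continuation = e^(−0.06)·[0.4455·5.6250 + 0.5545·31.8750] = 19.0059; exercise value = 22.5000 > continuation, so V_d = 22.5000 (exercise)
Node 0 (S = 50): continuation = e^(−0.06)·[0.4455·2.9375 + 0.5545·22.5000] = 12.9825; exercise value = 10.0000 ≤ continuation, so V_0 = 12.9825

12.98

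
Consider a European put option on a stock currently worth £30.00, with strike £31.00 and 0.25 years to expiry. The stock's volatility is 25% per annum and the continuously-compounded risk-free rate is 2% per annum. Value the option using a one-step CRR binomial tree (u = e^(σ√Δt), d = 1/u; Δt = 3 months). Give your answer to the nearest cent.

£2.30

CRR parameters: u = e^(σ√Δt) = e^(0.25·√0.25) = 1.1331, d = 1/u = 0.8825
Per-period rate: rΔt = 0.02·0.25 = 0.005, so R = e^0.005 = 1.0050
Risk-neutral probability p = (e^0.005 − 0.8825)/(1.1331 − 0.8825) = 0.1225/0.2507 = 0.4888
Terminal stock prices: S_u = 33.99, S_d = 26.47
Terminal payoffs (K − S): max(-2.994, 0) = 0, max(4.525, 0) = 4.525
Node 0 (S = 30): V_0 = e^(−0.005)·[0.4888·0.0000 + 0.5112·4.5251] = 2.3017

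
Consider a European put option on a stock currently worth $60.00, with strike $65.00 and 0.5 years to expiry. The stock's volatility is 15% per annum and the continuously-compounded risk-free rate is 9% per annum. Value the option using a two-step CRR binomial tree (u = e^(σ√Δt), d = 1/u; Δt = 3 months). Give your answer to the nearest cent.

$3.94

CRR parameters: u = e^(σ√Δt) = e^(0.15·√0.25) = 1.0779, d = 1/u = 0.9277
Per-period rate: rΔt = 0.09·0.25 = 0.0225, so R = e^0.0225 = 1.0228
Risk-neutral probability p = (e^0.0225 − 0.9277)/(1.0779 − 0.9277) = 0.0950/0.1501 = 0.6328
Terminal stock prices: S_uu = 69.71, S_ud = 60, S_dd = 51.64
Terminal payoffs (K − S): max(-4.71, 0) = 0, max(5, 0) = 5, max(13.36, 0) = 13.36
Node u (S = 64.67): V_u = e^(−0.0225)·[0.6328·0.0000 + 0.3672·5.0000] = 1.7951
Node d (S = 55.66): V_d = e^(−0.0225)·[0.6328·5.0000 + 0.3672·13.3575] = 7.8892
Node 0 (S = 60): V_0 = e^(−0.0225)·[0.6328·1.7951 + 0.3672·7.8892] = 3.9430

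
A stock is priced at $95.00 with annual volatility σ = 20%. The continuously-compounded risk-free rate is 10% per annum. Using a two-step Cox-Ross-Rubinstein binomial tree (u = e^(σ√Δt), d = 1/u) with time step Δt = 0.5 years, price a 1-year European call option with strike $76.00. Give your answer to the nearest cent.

$26.73

CRR parameters: u = e^(σ√Δt) = e^(0.2·√0.5) = 1.1519, d = 1/u = 0.8681
Per-period rate: rΔt = 0.1·0.5 = 0.05, so R = e^0.05 = 1.0513
Risk-neutral probability p = (e^0.05 − 0.8681)/(1.1519 − 0.8681) = 0.1831/0.2838 = 0.6454
Terminal stock prices: S_uu = 126.1, S_ud = 95, S_dd = 71.6
Terminal payoffs (S − K): max(50.06, 0) = 50.06, max(19, 0) = 19, max(-4.404, 0) = 0
Node u (S = 109.4): V_u = e^(−0.05)·[0.6454·50.0552 + 0.3546·19.0000] = 37.1380
Node d (S = 82.47): V_d = e^(−0.05)·[0.6454·19.0000 + 0.3546·0.0000] = 11.6640
Node 0 (S = 95): V_0 = e^(−0.05)·[0.6454·37.1380 + 0.3546·11.6640] = 26.7335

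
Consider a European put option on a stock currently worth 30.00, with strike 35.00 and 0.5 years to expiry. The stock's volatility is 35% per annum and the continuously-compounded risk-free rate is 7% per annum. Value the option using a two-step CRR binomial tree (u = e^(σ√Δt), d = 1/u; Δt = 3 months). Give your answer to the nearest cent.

5.67

CRR parameters: u = e^(σ√Δt) = e^(0.35·√0.25) = 1.1912, d = 1/u = 0.8395
Per-period rate: rΔt = 0.07·0.25 = 0.0175, so R = e^0.0175 = 1.0177
Risk-neutral probability p = (e^0.0175 − 0.8395)/(1.1912 − 0.8395) = 0.1782/0.3518 = 0.5065
Terminal stock prices: S_uu = 42.57, S_ud = 30, S_dd = 21.14
Terminal payoffs (K − S): max(-7.572, 0) = 0, max(5, 0) = 5, max(13.86, 0) = 13.86
Node u (S = 35.74): V_u = e^(−0.0175)·[0.5065·0.0000 + 0.4935·5.0000] = 2.4245
Node d (S = 25.18): V_d = e^(−0.0175)·[0.5065·5.0000 + 0.4935·13.8594] = 9.2091
Node 0 (S = 30): V_0 = e^(−0.0175)·[0.5065·2.4245 + 0.4935·9.2091] = 5.6723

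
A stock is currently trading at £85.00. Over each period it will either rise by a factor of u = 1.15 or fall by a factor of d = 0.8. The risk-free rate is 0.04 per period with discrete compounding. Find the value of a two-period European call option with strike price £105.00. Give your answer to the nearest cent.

Risk-neutral probability p = (1 + 0.04 − 0.8)/(1.15 − 0.8) = 0.2400/0.3500 = 0.6857
Terminal stock prices: S_uu = 112.4, S_ud = 78.2, S_dd = 54.4
Terminal payoffs (S − K): max(7.412, 0) = 7.412, max(-26.8, 0) = 0, max(-50.6, 0) = 0
Node u (S = 97.75): V_u = 1/1.04·[0.6857·7.4125 + 0.3143·0.0000] = 4.8874
Node d (S = 68): V_d = 1/1.04·[0.6857·0.0000 + 0.3143·0.0000] = 0.0000
Node 0 (S = 85): V_0 = 1/1.04·[0.6857·4.8874 + 0.3143·0.0000] = 3.2224

£3.22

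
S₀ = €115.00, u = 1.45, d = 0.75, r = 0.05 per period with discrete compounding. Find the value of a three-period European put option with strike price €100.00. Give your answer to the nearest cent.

€10.55

Risk-neutral probability p = (1 + 0.05 − 0.75)/(1.45 − 0.75) = 0.3000/0.7000 = 0.4286
Terminal stock prices: S_uuu = 350.6, S_uud = 181.3, S_udd = 93.8, S_ddd = 48.52
Terminal payoffs (K − S): max(-250.6, 0) = 0, max(-81.34, 0) = 0, max(6.203, 0) = 6.203, max(51.48, 0) = 51.48
Node uu (S = 241.8): V_uu = 1/1.05·[0.4286·0.0000 + 0.5714·0.0000] = 0.0000
Node ud (S = 125.1): V_ud = 1/1.05·[0.4286·0.0000 + 0.5714·6.2031] = 3.3759
Node dd (S = 64.69): V_dd = 1/1.05·[0.4286·6.2031 + 0.5714·51.4844] = 30.5506
Node u (S = 166.8): V_u = 1/1.05·[0.4286·0.0000 + 0.5714·3.3759] = 1.8372
Node d (S = 86.25): V_d = 1/1.05·[0.4286·3.3759 + 0.5714·30.5506] = 18.0041
Node 0 (S = 115): V_0 = 1/1.05·[0.4286·1.8372 + 0.5714·18.0041] = 10.5480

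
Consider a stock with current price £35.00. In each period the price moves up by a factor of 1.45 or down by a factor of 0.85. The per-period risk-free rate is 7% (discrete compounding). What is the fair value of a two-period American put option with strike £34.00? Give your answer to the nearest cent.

Risk-neutral probability p = (1 + 0.07 − 0.85)/(1.45 − 0.85) = 0.2200/0.6000 = 0.3667
Terminal stock prices: S_uu = 73.59, S_ud = 43.14, S_dd = 25.29
Terminal payoffs (K − S): max(-39.59, 0) = 0, max(-9.137, 0) = 0, max(8.713, 0) = 8.713
Node u (S = 50.75): continuation = 1/1.07·[0.3667·0.0000 + 0.6333·0.0000] = 0.0000; exercise value = 0.0000 ≤ continuation, so V_u = 0.0000
Node d (S = 29.75): continuation = 1/1.07·[0.3667·0.0000 + 0.6333·8.7125] = 5.1569; exercise value = 4.2500 ≤ continuation, so V_d = 5.1569
Node 0 (S = 35): continuation = 1/1.07·[0.3667·0.0000 + 0.6333·5.1569] = 3.0524; exercise value = 0.0000 ≤ continuation, so V_0 = 3.0524

£3.05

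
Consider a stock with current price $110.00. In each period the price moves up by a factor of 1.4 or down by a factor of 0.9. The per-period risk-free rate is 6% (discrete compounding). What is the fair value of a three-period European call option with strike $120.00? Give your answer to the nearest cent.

$19.76

Risk-neutral probability p = (1 + 0.06 − 0.9)/(1.4 − 0.9) = 0.1600/0.5000 = 0.3200
Terminal stock prices: S_uuu = 301.8, S_uud = 194, S_udd = 124.7, S_ddd = 80.19
Terminal payoffs (S − K): max(181.8, 0) = 181.8, max(74.04, 0) = 74.04, max(4.74, 0) = 4.74, max(-39.81, 0) = 0
Node uu (S = 215.6): V_uu = 1/1.06·[0.3200·181.8400 + 0.6800·74.0400] = 102.3925
Node ud (S = 138.6): V_ud = 1/1.06·[0.3200·74.0400 + 0.6800·4.7400] = 25.3925
Node dd (S = 89.1): V_dd = 1/1.06·[0.3200·4.7400 + 0.6800·0.0000] = 1.4309
Node u (S = 154): V_u = 1/1.06·[0.3200·102.3925 + 0.6800·25.3925] = 47.2004
Node d (S = 99): V_d = 1/1.06·[0.3200·25.3925 + 0.6800·1.4309] = 8.5836
Node 0 (S = 110): V_0 = 1/1.06·[0.3200·47.2004 + 0.6800·8.5836] = 19.7557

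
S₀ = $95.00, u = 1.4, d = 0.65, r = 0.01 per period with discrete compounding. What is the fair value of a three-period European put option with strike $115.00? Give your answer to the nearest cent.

$34.36

Risk-neutral probability p = (1 + 0.01 − 0.65)/(1.4 − 0.65) = 0.3600/0.7500 = 0.4800
Terminal stock prices: S_uuu = 260.7, S_uud = 121, S_udd = 56.19, S_ddd = 26.09
Terminal payoffs (K − S): max(-145.7, 0) = 0, max(-6.03, 0) = 0, max(58.81, 0) = 58.81, max(88.91, 0) = 88.91
Node uu (S = 186.2): V_uu = 1/1.01·[0.4800·0.0000 + 0.5200·0.0000] = 0.0000
Node ud (S = 86.45): V_ud = 1/1.01·[0.4800·0.0000 + 0.5200·58.8075] = 30.2771
Node dd (S = 40.14): V_dd = 1/1.01·[0.4800·58.8075 + 0.5200·88.9106] = 73.7239
Node u (S = 133): V_u = 1/1.01·[0.4800·0.0000 + 0.5200·30.2771] = 15.5882
Node d (S = 61.75): V_d = 1/1.01·[0.4800·30.2771 + 0.5200·73.7239] = 52.3460
Node 0 (S = 95): V_0 = 1/1.01·[0.4800·15.5882 + 0.5200·52.3460] = 34.3587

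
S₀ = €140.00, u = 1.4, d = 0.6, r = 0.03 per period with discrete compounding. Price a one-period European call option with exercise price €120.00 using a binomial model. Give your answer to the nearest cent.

Risk-neutral probability p = (1 + 0.03 − 0.6)/(1.4 − 0.6) = 0.4300/0.8000 = 0.5375
Terminal stock prices: S_u = 196, S_d = 84
Terminal payoffs (S − K): max(76, 0) = 76, max(-36, 0) = 0
Node 0 (S = 140): V_0 = 1/1.03·[0.5375·76.0000 + 0.4625·0.0000] = 39.6602

€39.66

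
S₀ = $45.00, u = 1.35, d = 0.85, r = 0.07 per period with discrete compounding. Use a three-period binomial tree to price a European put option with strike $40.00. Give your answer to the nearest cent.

Risk-neutral probability p = (1 + 0.07 − 0.85)/(1.35 − 0.85) = 0.2200/0.5000 = 0.4400
Terminal stock prices: S_uuu = 110.7, S_uud = 69.71, S_udd = 43.89, S_ddd = 27.64
Terminal payoffs (K − S): max(-70.72, 0) = 0, max(-29.71, 0) = 0, max(-3.892, 0) = 0, max(12.36, 0) = 12.36
Node uu (S = 82.01): V_uu = 1/1.07·[0.4400·0.0000 + 0.5600·0.0000] = 0.0000
Node ud (S = 51.64): V_ud = 1/1.07·[0.4400·0.0000 + 0.5600·0.0000] = 0.0000
Node dd (S = 32.51): V_dd = 1/1.07·[0.4400·0.0000 + 0.5600·12.3644] = 6.4711
Node u (S = 60.75): V_u = 1/1.07·[0.4400·0.0000 + 0.5600·0.0000] = 0.0000
Node d (S = 38.25): V_d = 1/1.07·[0.4400·0.0000 + 0.5600·6.4711] = 3.3867
Node 0 (S = 45): V_0 = 1/1.07·[0.4400·0.0000 + 0.5600·3.3867] = 1.7725

$1.77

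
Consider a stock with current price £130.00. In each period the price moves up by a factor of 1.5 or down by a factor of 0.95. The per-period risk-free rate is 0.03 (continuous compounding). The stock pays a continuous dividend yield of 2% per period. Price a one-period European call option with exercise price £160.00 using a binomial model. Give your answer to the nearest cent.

£3.71

Per-period risk-free factor R = e^0.03 = 1.0305; dividend-adjusted growth = e^(0.03−0.02) = 1.0101.
Risk-neutral probability p = (1.0101 − 0.95)/(1.5 − 0.95) = 0.0601/0.5500 = 0.1092
Terminal stock prices: S_u = 195, S_d = 123.5
Terminal payoffs (S − K): max(35, 0) = 35, max(-36.5, 0) = 0
Node 0 (S = 130): V_0 = e^(−0.03)·[0.1092·35.0000 + 0.8908·0.0000] = 3.7084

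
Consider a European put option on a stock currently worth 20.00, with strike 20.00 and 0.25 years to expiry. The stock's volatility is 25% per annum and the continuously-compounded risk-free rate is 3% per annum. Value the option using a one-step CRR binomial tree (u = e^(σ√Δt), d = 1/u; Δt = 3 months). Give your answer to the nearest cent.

CRR parameters: u = e^(σ√Δt) = e^(0.25·√0.25) = 1.1331, d = 1/u = 0.8825
Per-period rate: rΔt = 0.03·0.25 = 0.0075, so R = e^0.0075 = 1.0075
Risk-neutral probability p = (e^0.0075 − 0.8825)/(1.1331 − 0.8825) = 0.1250/0.2507 = 0.4988
Terminal stock prices: S_u = 22.66, S_d = 17.65
Terminal payoffs (K − S): max(-2.663, 0) = 0, max(2.35, 0) = 2.35
Node 0 (S = 20): V_0 = e^(−0.0075)·[0.4988·0.0000 + 0.5012·2.3501] = 1.1690

1.17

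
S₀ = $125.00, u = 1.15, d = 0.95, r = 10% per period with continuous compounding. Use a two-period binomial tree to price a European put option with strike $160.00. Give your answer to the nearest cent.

$8.62

Risk-neutral probability p = (e^0.1 − 0.95)/(1.15 − 0.95) = 0.1552/0.2000 = 0.7759
Terminal stock prices: S_uu = 165.3, S_ud = 136.6, S_dd = 112.8
Terminal payoffs (K − S): max(-5.312, 0) = 0, max(23.44, 0) = 23.44, max(47.19, 0) = 47.19
Node u (S = 143.8): V_u = e^(−0.1)·[0.7759·0.0000 + 0.2241·23.4375] = 4.7535
Node d (S = 118.8): V_d = e^(−0.1)·[0.7759·23.4375 + 0.2241·47.1875] = 26.0240
Node 0 (S = 125): V_0 = e^(−0.1)·[0.7759·4.7535 + 0.2241·26.0240] = 8.6151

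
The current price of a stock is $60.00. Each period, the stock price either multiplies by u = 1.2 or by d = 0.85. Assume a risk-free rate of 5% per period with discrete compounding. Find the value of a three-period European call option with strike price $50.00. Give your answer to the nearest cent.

$17.70

Risk-neutral probability p = (1 + 0.05 − 0.85)/(1.2 − 0.85) = 0.2000/0.3500 = 0.5714
Terminal stock prices: S_uuu = 103.7, S_uud = 73.44, S_udd = 52.02, S_ddd = 36.85
Terminal payoffs (S − K): max(53.68, 0) = 53.68, max(23.44, 0) = 23.44, max(2.02, 0) = 2.02, max(-13.15, 0) = 0
Node uu (S = 86.4): V_uu = 1/1.05·[0.5714·53.6800 + 0.4286·23.4400] = 38.7810
Node ud (S = 61.2): V_ud = 1/1.05·[0.5714·23.4400 + 0.4286·2.0200] = 13.5810
Node dd (S = 43.35): V_dd = 1/1.05·[0.5714·2.0200 + 0.4286·0.0000] = 1.0993
Node u (S = 72): V_u = 1/1.05·[0.5714·38.7810 + 0.4286·13.5810] = 26.6485
Node d (S = 51): V_d = 1/1.05·[0.5714·13.5810 + 0.4286·1.0993] = 7.8397
Node 0 (S = 60): V_0 = 1/1.05·[0.5714·26.6485 + 0.4286·7.8397] = 17.7025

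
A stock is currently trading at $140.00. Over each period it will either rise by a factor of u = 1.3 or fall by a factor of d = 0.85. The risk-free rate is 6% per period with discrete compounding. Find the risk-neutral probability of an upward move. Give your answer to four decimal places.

p = 0.4667

Risk-neutral probability p = (1 + 0.06 − 0.85)/(1.3 − 0.85) = 0.2100/0.4500 = 0.4667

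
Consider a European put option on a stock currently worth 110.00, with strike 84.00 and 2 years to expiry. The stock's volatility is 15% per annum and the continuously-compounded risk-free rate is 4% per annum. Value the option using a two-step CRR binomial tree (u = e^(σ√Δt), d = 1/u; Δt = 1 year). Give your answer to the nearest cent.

CRR parameters: u = e^(σ√Δt) = e^(0.15·√1) = 1.1618, d = 1/u = 0.8607
Per-period rate: rΔt = 0.04·1 = 0.04, so R = e^0.04 = 1.0408
Risk-neutral probability p = (e^0.04 − 0.8607)/(1.1618 − 0.8607) = 0.1801/0.3011 = 0.5981
Terminal stock prices: S_uu = 148.5, S_ud = 110, S_dd = 81.49
Terminal payoffs (K − S): max(-64.48, 0) = 0, max(-26, 0) = 0, max(2.51, 0) = 2.51
Node u (S = 127.8): V_u = e^(−0.04)·[0.5981·0.0000 + 0.4019·0.0000] = 0.0000
Node d (S = 94.68): V_d = e^(−0.04)·[0.5981·0.0000 + 0.4019·2.5100] = 0.9692
Node 0 (S = 110): V_0 = e^(−0.04)·[0.5981·0.0000 + 0.4019·0.9692] = 0.3743

0.37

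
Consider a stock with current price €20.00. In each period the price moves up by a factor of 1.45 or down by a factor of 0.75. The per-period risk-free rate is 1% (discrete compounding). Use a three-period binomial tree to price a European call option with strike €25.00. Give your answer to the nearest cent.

€3.44

Risk-neutral probability p = (1 + 0.01 − 0.75)/(1.45 − 0.75) = 0.2600/0.7000 = 0.3714
Terminal stock prices: S_uuu = 60.97, S_uud = 31.54, S_udd = 16.31, S_ddd = 8.438
Terminal payoffs (S − K): max(35.97, 0) = 35.97, max(6.537, 0) = 6.537, max(-8.688, 0) = 0, max(-16.56, 0) = 0
Node uu (S = 42.05): V_uu = 1/1.01·[0.3714·35.9725 + 0.6286·6.5375] = 17.2975
Node ud (S = 21.75): V_ud = 1/1.01·[0.3714·6.5375 + 0.6286·0.0000] = 2.4042
Node dd (S = 11.25): V_dd = 1/1.01·[0.3714·0.0000 + 0.6286·0.0000] = 0.0000
Node u (S = 29): V_u = 1/1.01·[0.3714·17.2975 + 0.6286·2.4042] = 7.8574
Node d (S = 15): V_d = 1/1.01·[0.3714·2.4042 + 0.6286·0.0000] = 0.8841
Node 0 (S = 20): V_0 = 1/1.01·[0.3714·7.8574 + 0.6286·0.8841] = 3.4398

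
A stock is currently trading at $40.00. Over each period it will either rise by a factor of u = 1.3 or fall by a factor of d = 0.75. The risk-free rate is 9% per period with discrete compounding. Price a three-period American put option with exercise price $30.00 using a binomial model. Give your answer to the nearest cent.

Risk-neutral probability p = (1 + 0.09 − 0.75)/(1.3 − 0.75) = 0.3400/0.5500 = 0.6182
Terminal stock prices: S_uuu = 87.88, S_uud = 50.7, S_udd = 29.25, S_ddd = 16.88
Terminal payoffs (K − S): max(-57.88, 0) = 0, max(-20.7, 0) = 0, max(0.75, 0) = 0.75, max(13.12, 0) = 13.12
Node uu (S = 67.6): continuation = 1/1.09·[0.6182·0.0000 + 0.3818·0.0000] = 0.0000; exercise value = 0.0000 ≤ continuation, so V_uu = 0.0000
Node ud (S = 39): continuation = 1/1.09·[0.6182·0.0000 + 0.3818·0.7500] = 0.2627; exercise value = 0.0000 ≤ continuation, so V_ud = 0.2627
Node dd (S = 22.5): continuation = 1/1.09·[0.6182·0.7500 + 0.3818·13.1250] = 5.0229; exercise value = 7.5000 > continuation, so V_dd = 7.5000 (exercise)
Node u (S = 52): continuation = 1/1.09·[0.6182·0.0000 + 0.3818·0.2627] = 0.0920; exercise value = 0.0000 ≤ continuation, so V_u = 0.0920
Node d (S = 30): continuation = 1/1.09·[0.6182·0.2627 + 0.3818·7.5000] = 2.7762; exercise value = 0.0000 ≤ continuation, so V_d = 2.7762
Node 0 (S = 40): continuation = 1/1.09·[0.6182·0.0920 + 0.3818·2.7762] = 1.0247; exercise value = 0.0000 ≤ continuation, so V_0 = 1.0247

$1.02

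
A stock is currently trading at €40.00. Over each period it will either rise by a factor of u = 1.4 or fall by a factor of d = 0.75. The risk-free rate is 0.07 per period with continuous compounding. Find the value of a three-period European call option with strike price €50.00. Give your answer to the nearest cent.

Risk-neutral probability p = (e^0.07 − 0.75)/(1.4 − 0.75) = 0.3225/0.6500 = 0.4962
Terminal stock prices: S_uuu = 109.8, S_uud = 58.8, S_udd = 31.5, S_ddd = 16.88
Terminal payoffs (S − K): max(59.76, 0) = 59.76, max(8.8, 0) = 8.8, max(-18.5, 0) = 0, max(-33.12, 0) = 0
Node uu (S = 78.4): V_uu = e^(−0.07)·[0.4962·59.7600 + 0.5038·8.8000] = 31.7803
Node ud (S = 42): V_ud = e^(−0.07)·[0.4962·8.8000 + 0.5038·0.0000] = 4.0711
Node dd (S = 22.5): V_dd = e^(−0.07)·[0.4962·0.0000 + 0.5038·0.0000] = 0.0000
Node u (S = 56): V_u = e^(−0.07)·[0.4962·31.7803 + 0.5038·4.0711] = 16.6148
Node d (S = 30): V_d = e^(−0.07)·[0.4962·4.0711 + 0.5038·0.0000] = 1.8834
Node 0 (S = 40): V_0 = e^(−0.07)·[0.4962·16.6148 + 0.5038·1.8834] = 8.5711

€8.57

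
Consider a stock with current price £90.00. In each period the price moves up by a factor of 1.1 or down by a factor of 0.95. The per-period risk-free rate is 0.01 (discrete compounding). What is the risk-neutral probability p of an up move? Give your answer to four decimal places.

p = 0.4000

Risk-neutral probability p = (1 + 0.01 − 0.95)/(1.1 − 0.95) = 0.0600/0.1500 = 0.4000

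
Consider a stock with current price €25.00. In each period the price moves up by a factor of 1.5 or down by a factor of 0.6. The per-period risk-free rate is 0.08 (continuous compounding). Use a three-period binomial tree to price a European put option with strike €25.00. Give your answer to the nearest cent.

€4.65

Risk-neutral probability p = (e^0.08 − 0.6)/(1.5 − 0.6) = 0.4833/0.9000 = 0.5370
Terminal stock prices: S_uuu = 84.38, S_uud = 33.75, S_udd = 13.5, S_ddd = 5.4
Terminal payoffs (K − S): max(-59.38, 0) = 0, max(-8.75, 0) = 0, max(11.5, 0) = 11.5, max(19.6, 0) = 19.6
Node uu (S = 56.25): V_uu = e^(−0.08)·[0.5370·0.0000 + 0.4630·0.0000] = 0.0000
Node ud (S = 22.5): V_ud = e^(−0.08)·[0.5370·0.0000 + 0.4630·11.5000] = 4.9153
Node dd (S = 9): V_dd = e^(−0.08)·[0.5370·11.5000 + 0.4630·19.6000] = 14.0779
Node u (S = 37.5): V_u = e^(−0.08)·[0.5370·0.0000 + 0.4630·4.9153] = 2.1009
Node d (S = 15): V_d = e^(−0.08)·[0.5370·4.9153 + 0.4630·14.0779] = 8.4536
Node 0 (S = 25): V_0 = e^(−0.08)·[0.5370·2.1009 + 0.4630·8.4536] = 4.6546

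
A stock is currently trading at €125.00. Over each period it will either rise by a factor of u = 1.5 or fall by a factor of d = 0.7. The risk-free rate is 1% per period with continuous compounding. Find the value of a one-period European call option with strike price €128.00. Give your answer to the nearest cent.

€22.83

Risk-neutral probability p = (e^0.01 − 0.7)/(1.5 − 0.7) = 0.3101/0.8000 = 0.3876
Terminal stock prices: S_u = 187.5, S_d = 87.5
Terminal payoffs (S − K): max(59.5, 0) = 59.5, max(-40.5, 0) = 0
Node 0 (S = 125): V_0 = e^(−0.01)·[0.3876·59.5000 + 0.6124·0.0000] = 22.8305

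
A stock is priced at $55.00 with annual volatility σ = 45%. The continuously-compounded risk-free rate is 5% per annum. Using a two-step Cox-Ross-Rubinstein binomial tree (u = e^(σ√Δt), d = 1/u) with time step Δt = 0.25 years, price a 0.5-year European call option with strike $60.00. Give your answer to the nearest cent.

CRR parameters: u = e^(σ√Δt) = e^(0.45·√0.25) = 1.2523, d = 1/u = 0.7985
Per-period rate: rΔt = 0.05·0.25 = 0.0125, so R = e^0.0125 = 1.0126
Risk-neutral probability p = (e^0.0125 − 0.7985)/(1.2523 − 0.7985) = 0.2141/0.4538 = 0.4717
Terminal stock prices: S_uu = 86.26, S_ud = 55, S_dd = 35.07
Terminal payoffs (S − K): max(26.26, 0) = 26.26, max(-5, 0) = 0, max(-24.93, 0) = 0
Node u (S = 68.88): V_u = e^(−0.0125)·[0.4717·26.2572 + 0.5283·0.0000] = 12.2317
Node d (S = 43.92): V_d = e^(−0.0125)·[0.4717·0.0000 + 0.5283·0.0000] = 0.0000
Node 0 (S = 55): V_0 = e^(−0.0125)·[0.4717·12.2317 + 0.5283·0.0000] = 5.6981

$5.70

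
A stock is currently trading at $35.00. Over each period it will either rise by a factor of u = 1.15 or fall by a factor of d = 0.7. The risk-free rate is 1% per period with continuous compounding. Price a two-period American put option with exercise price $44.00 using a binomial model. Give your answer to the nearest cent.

$9.33

Risk-neutral probability p = (e^0.01 − 0.7)/(1.15 − 0.7) = 0.3101/0.4500 = 0.6890
Terminal stock prices: S_uu = 46.29, S_ud = 28.17, S_dd = 17.15
Terminal payoffs (K − S): max(-2.287, 0) = 0, max(15.83, 0) = 15.83, max(26.85, 0) = 26.85
Node u (S = 40.25): continuation = e^(−0.01)·[0.6890·0.0000 + 0.3110·15.8250] = 4.8726; exercise value = 3.7500 ≤ continuation, so V_u = 4.8726
Node d (S = 24.5): continuation = e^(−0.01)·[0.6890·15.8250 + 0.3110·26.8500] = 19.0622; exercise value = 19.5000 > continuation, so V_d = 19.5000 (exercise)
Node 0 (S = 35): continuation = e^(−0.01)·[0.6890·4.8726 + 0.3110·19.5000] = 9.3280; exercise value = 9.0000 ≤ continuation, so V_0 = 9.3280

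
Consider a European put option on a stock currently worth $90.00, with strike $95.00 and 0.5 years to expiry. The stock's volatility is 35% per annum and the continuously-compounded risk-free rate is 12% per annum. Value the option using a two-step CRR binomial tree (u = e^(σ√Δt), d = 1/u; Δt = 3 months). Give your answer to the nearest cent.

$8.55

CRR parameters: u = e^(σ√Δt) = e^(0.35·√0.25) = 1.1912, d = 1/u = 0.8395
Per-period rate: rΔt = 0.12·0.25 = 0.03, so R = e^0.03 = 1.0305
Risk-neutral probability p = (e^0.03 − 0.8395)/(1.1912 − 0.8395) = 0.1910/0.3518 = 0.5429
Terminal stock prices: S_uu = 127.7, S_ud = 90, S_dd = 63.42
Terminal payoffs (K − S): max(-32.72, 0) = 0, max(5, 0) = 5, max(31.58, 0) = 31.58
Node u (S = 107.2): V_u = e^(−0.03)·[0.5429·0.0000 + 0.4571·5.0000] = 2.2178
Node d (S = 75.55): V_d = e^(−0.03)·[0.5429·5.0000 + 0.4571·31.5781] = 16.6412
Node 0 (S = 90): V_0 = e^(−0.03)·[0.5429·2.2178 + 0.4571·16.6412] = 8.5499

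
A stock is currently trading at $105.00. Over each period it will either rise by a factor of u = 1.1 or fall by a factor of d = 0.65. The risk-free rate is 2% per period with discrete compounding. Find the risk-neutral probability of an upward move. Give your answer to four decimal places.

p = 0.8222

Risk-neutral probability p = (1 + 0.02 − 0.65)/(1.1 − 0.65) = 0.3700/0.4500 = 0.8222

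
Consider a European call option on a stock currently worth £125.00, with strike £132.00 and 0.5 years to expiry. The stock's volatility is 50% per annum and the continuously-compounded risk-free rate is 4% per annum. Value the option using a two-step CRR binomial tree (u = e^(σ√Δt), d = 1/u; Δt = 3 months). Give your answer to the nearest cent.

£15.21

CRR parameters: u = e^(σ√Δt) = e^(0.5·√0.25) = 1.2840, d = 1/u = 0.7788
Per-period rate: rΔt = 0.04·0.25 = 0.01, so R = e^0.01 = 1.0101
Risk-neutral probability p = (e^0.01 − 0.7788)/(1.2840 − 0.7788) = 0.2312/0.5052 = 0.4577
Terminal stock prices: S_uu = 206.1, S_ud = 125, S_dd = 75.82
Terminal payoffs (S − K): max(74.09, 0) = 74.09, max(-7, 0) = 0, max(-56.18, 0) = 0
Node u (S = 160.5): V_u = e^(−0.01)·[0.4577·74.0902 + 0.5423·0.0000] = 33.5748
Node d (S = 97.35): V_d = e^(−0.01)·[0.4577·0.0000 + 0.5423·0.0000] = 0.0000
Node 0 (S = 125): V_0 = e^(−0.01)·[0.4577·33.5748 + 0.5423·0.0000] = 15.2148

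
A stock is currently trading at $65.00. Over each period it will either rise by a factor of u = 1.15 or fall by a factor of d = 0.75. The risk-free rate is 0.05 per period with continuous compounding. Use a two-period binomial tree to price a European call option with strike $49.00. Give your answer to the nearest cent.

$21.35

Risk-neutral probability p = (e^0.05 − 0.75)/(1.15 − 0.75) = 0.3013/0.4000 = 0.7532
Terminal stock prices: S_uu = 85.96, S_ud = 56.06, S_dd = 36.56
Terminal payoffs (S − K): max(36.96, 0) = 36.96, max(7.062, 0) = 7.062, max(-12.44, 0) = 0
Node u (S = 74.75): V_u = e^(−0.05)·[0.7532·36.9625 + 0.2468·7.0625] = 28.1398
Node d (S = 48.75): V_d = e^(−0.05)·[0.7532·7.0625 + 0.2468·0.0000] = 5.0599
Node 0 (S = 65): V_0 = e^(−0.05)·[0.7532·28.1398 + 0.2468·5.0599] = 21.3486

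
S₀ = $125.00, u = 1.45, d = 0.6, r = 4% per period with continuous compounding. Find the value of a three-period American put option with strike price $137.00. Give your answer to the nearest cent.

$36.32

Risk-neutral probability p = (e^0.04 − 0.6)/(1.45 − 0.6) = 0.4408/0.8500 = 0.5186
Terminal stock prices: S_uuu = 381.1, S_uud = 157.7, S_udd = 65.25, S_ddd = 27
Terminal payoffs (K − S): max(-244.1, 0) = 0, max(-20.69, 0) = 0, max(71.75, 0) = 71.75, max(110, 0) = 110
Node uu (S = 262.8): continuation = e^(−0.04)·[0.5186·0.0000 + 0.4814·0.0000] = 0.0000; exercise value = 0.0000 ≤ continuation, so V_uu = 0.0000
Node ud (S = 108.8): continuation = e^(−0.04)·[0.5186·0.0000 + 0.4814·71.7500] = 33.1860; exercise value = 28.2500 ≤ continuation, so V_ud = 33.1860
Node dd (S = 45): continuation = e^(−0.04)·[0.5186·71.7500 + 0.4814·110.0000] = 86.6282; exercise value = 92.0000 > continuation, so V_dd = 92.0000 (exercise)
Node u (S = 181.2): continuation = e^(−0.04)·[0.5186·0.0000 + 0.4814·33.1860] = 15.3493; exercise value = 0.0000 ≤ continuation, so V_u = 15.3493
Node d (S = 75): continuation = e^(−0.04)·[0.5186·33.1860 + 0.4814·92.0000] = 59.0876; exercise value = 62.0000 > continuation, so V_d = 62.0000 (exercise)
Node 0 (S = 125): continuation = e^(−0.04)·[0.5186·15.3493 + 0.4814·62.0000] = 36.3245; exercise value = 12.0000 ≤ continuation, so V_0 = 36.3245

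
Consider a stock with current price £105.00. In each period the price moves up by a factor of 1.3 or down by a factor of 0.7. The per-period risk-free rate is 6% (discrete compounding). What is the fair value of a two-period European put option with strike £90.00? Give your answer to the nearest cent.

Risk-neutral probability p = (1 + 0.06 − 0.7)/(1.3 − 0.7) = 0.3600/0.6000 = 0.6000
Terminal stock prices: S_uu = 177.5, S_ud = 95.55, S_dd = 51.45
Terminal payoffs (K − S): max(-87.45, 0) = 0, max(-5.55, 0) = 0, max(38.55, 0) = 38.55
Node u (S = 136.5): V_u = 1/1.06·[0.6000·0.0000 + 0.4000·0.0000] = 0.0000
Node d (S = 73.5): V_d = 1/1.06·[0.6000·0.0000 + 0.4000·38.5500] = 14.5472
Node 0 (S = 105): V_0 = 1/1.06·[0.6000·0.0000 + 0.4000·14.5472] = 5.4895

£5.49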